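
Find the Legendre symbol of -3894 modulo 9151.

1

Reduce the numerator: -3894 ≡ 5257 (mod 9151), so (-3894 / 9151) = (5257 / 9151).
5257 ≡ 1 (mod 4), so quadratic reciprocity gives (5257 / 9151) = (9151 / 5257). Reduce: 9151 ≡ 3894 (mod 5257). Now have (3894 / 5257).
Factor out 2: 3894 = 2·1947. Since 5257 ≡ 1 (mod 8), (2 / 5257) = +1. Now have (1947 / 5257).
5257 ≡ 1 (mod 4), so quadratic reciprocity gives (1947 / 5257) = (5257 / 1947). Reduce: 5257 ≡ 1363 (mod 1947). Now have (1363 / 1947).
Both 1363 ≡ 3 and 1947 ≡ 3 (mod 4), so reciprocity gives (1363 / 1947) = -(1947 / 1363). Reduce: 1947 ≡ 584 (mod 1363). Now have -(584 / 1363).
Factor out 2: 584 = 2^3·73. Since 1363 ≡ 3 (mod 8), (2 / 1363) = -1, and (2 / 1363)^3 = -1. Now have (73 / 1363).
73 ≡ 1 (mod 4), so quadratic reciprocity gives (73 / 1363) = (1363 / 73). Reduce: 1363 ≡ 49 (mod 73). Now have (49 / 73).
49 ≡ 1 (mod 4), so quadratic reciprocity gives (49 / 73) = (73 / 49). Reduce: 73 ≡ 24 (mod 49). Now have (24 / 49).
Factor out 2: 24 = 2^3·3. Since 49 ≡ 1 (mod 8), (2 / 49) = +1, and (2 / 49)^3 = +1. Now have (3 / 49).
49 ≡ 1 (mod 4), so quadratic reciprocity gives (3 / 49) = (49 / 3). Reduce: 49 ≡ 1 (mod 3). Now have (1 / 3).
(1 / 3) = 1. Collecting the sign factors: 1.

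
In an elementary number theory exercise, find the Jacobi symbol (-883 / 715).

Pull out -1: (-883 / 715) = (-1 / 715)·(883 / 715). Since 715 ≡ 3 (mod 4), (-1 / 715) = -1. Now have -(883 / 715).
Reduce the numerator: 883 ≡ 168 (mod 715), so (883 / 715) = (168 / 715).
Factor out 2: 168 = 2^3·21. Since 715 ≡ 3 (mod 8), (2 / 715) = -1, and (2 / 715)^3 = -1. Now have (21 / 715).
21 ≡ 1 (mod 4), so quadratic reciprocity gives (21 / 715) = (715 / 21). Reduce: 715 ≡ 1 (mod 21). Now have (1 / 21).
(1 / 21) = 1. Collecting the sign factors: 1.

1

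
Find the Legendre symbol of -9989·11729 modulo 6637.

By multiplicativity, (-9989·11729/6637) = (-9989/6637)·(11729/6637).
First factor (-9989/6637):
(-9989/6637)
  = (3285/6637)    [-9989 ≡ 3285 mod 6637]
  = (6637/3285)    [QR: 3285 ≡ 1 mod 4, sign kept]
  = (67/3285)    [6637 ≡ 67 mod 3285]
  = (3285/67)    [QR: 3285 ≡ 1 mod 4, sign kept]
  = (2/67)    [3285 ≡ 2 mod 67]
  = -(1/67)    [67 ≡ 3 mod 8 ⇒ (2/67) = -1]
  = -1    [(1/67) = 1]
Second factor (11729/6637):
(11729/6637)
  = (5092/6637)    [11729 ≡ 5092 mod 6637]
  = (1273/6637)    [6637 ≡ 5 mod 8 ⇒ (2/6637)^2 = +1]
  = (6637/1273)    [QR: 1273 ≡ 1 mod 4, sign kept]
  = (272/1273)    [6637 ≡ 272 mod 1273]
  = (17/1273)    [1273 ≡ 1 mod 8 ⇒ (2/1273)^4 = +1]
  = (1273/17)    [QR: 17 ≡ 1 mod 4, sign kept]
  = (15/17)    [1273 ≡ 15 mod 17]
  = (17/15)    [QR: 17 ≡ 1 mod 4, sign kept]
  = (2/15)    [17 ≡ 2 mod 15]
  = (1/15)    [15 ≡ 7 mod 8 ⇒ (2/15) = +1]
  = 1    [(1/15) = 1]
Product: (-1)·(1) = -1.

-1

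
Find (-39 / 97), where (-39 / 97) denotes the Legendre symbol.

(-39 / 97)
  = (39 / 97)    [97 ≡ 1 mod 4 ⇒ (-1 / 97) = +1]
  = (97 / 39)    [QR: 97 ≡ 1 mod 4, sign kept]
  = (19 / 39)    [97 ≡ 19 mod 39]
  = -(39 / 19)    [QR: both ≡ 3 mod 4, sign flips]
  = -(1 / 19)    [39 ≡ 1 mod 19]
  = -1    [(1 / 19) = 1]

-1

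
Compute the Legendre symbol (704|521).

1

(704|521)
  = (183|521)    [704 ≡ 183 mod 521]
  = (521|183)    [QR: 521 ≡ 1 mod 4, sign kept]
  = (155|183)    [521 ≡ 155 mod 183]
  = -(183|155)    [QR: both ≡ 3 mod 4, sign flips]
  = -(28|155)    [183 ≡ 28 mod 155]
  = -(7|155)    [155 ≡ 3 mod 8 ⇒ (2|155)^2 = +1]
  = (155|7)    [QR: both ≡ 3 mod 4, sign flips]
  = (1|7)    [155 ≡ 1 mod 7]
  = 1    [(1|7) = 1]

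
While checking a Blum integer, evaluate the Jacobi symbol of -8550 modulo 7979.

1

Reduce the numerator: -8550 ≡ 7408 (mod 7979), so (-8550/7979) = (7408/7979).
Factor out 2: 7408 = 2^4·463. Since 7979 ≡ 3 (mod 8), (2/7979) = -1, and (2/7979)^4 = +1. Now have (463/7979).
Both 463 ≡ 3 and 7979 ≡ 3 (mod 4), so reciprocity gives (463/7979) = -(7979/463). Reduce: 7979 ≡ 108 (mod 463). Now have -(108/463).
Factor out 2: 108 = 2^2·27. Since 463 ≡ 7 (mod 8), (2/463) = +1, and (2/463)^2 = +1. Now have -(27/463).
Both 27 ≡ 3 and 463 ≡ 3 (mod 4), so reciprocity gives (27/463) = -(463/27). Reduce: 463 ≡ 4 (mod 27). Now have (4/27).
Factor out 2: 4 = 2^2. Since 27 ≡ 3 (mod 8), (2/27) = -1, and (2/27)^2 = +1. Now have (1/27).
(1/27) = 1. Collecting the sign factors: 1.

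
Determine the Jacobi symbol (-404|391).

Pull out -1: (-404|391) = (-1|391)·(404|391). Since 391 ≡ 3 (mod 4), (-1|391) = -1. Now have -(404|391).
Reduce the numerator: 404 ≡ 13 (mod 391), so (404|391) = (13|391).
13 ≡ 1 (mod 4), so quadratic reciprocity gives (13|391) = (391|13). Reduce: 391 ≡ 1 (mod 13). Now have -(1|13).
(1|13) = 1. Collecting the sign factors: -1.

-1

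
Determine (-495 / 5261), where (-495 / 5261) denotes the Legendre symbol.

1

(-495 / 5261)
  = (495 / 5261)    [5261 ≡ 1 mod 4 ⇒ (-1 / 5261) = +1]
  = (5261 / 495)    [QR: 5261 ≡ 1 mod 4, sign kept]
  = (311 / 495)    [5261 ≡ 311 mod 495]
  = -(495 / 311)    [QR: both ≡ 3 mod 4, sign flips]
  = -(184 / 311)    [495 ≡ 184 mod 311]
  = -(23 / 311)    [311 ≡ 7 mod 8 ⇒ (2 / 311)^3 = +1]
  = (311 / 23)    [QR: both ≡ 3 mod 4, sign flips]
  = (12 / 23)    [311 ≡ 12 mod 23]
  = (3 / 23)    [23 ≡ 7 mod 8 ⇒ (2 / 23)^2 = +1]
  = -(23 / 3)    [QR: both ≡ 3 mod 4, sign flips]
  = -(2 / 3)    [23 ≡ 2 mod 3]
  = (1 / 3)    [3 ≡ 3 mod 8 ⇒ (2 / 3) = -1]
  = 1    [(1 / 3) = 1]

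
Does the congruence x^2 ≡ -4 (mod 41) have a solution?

yes

Pull out -1: (-4|41) = (-1|41)·(4|41). Since 41 ≡ 1 (mod 4), (-1|41) = +1. Now have (4|41).
Factor out 2: 4 = 2^2. Since 41 ≡ 1 (mod 8), (2|41) = +1, and (2|41)^2 = +1. Now have (1|41).
(1|41) = 1. Collecting the sign factors: 1.
(-4|41) = 1, and 41 is prime, so -4 is a quadratic residue mod 41.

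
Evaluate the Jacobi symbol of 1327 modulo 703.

(1327|703)
  = (624|703)    [1327 ≡ 624 mod 703]
  = (39|703)    [703 ≡ 7 mod 8 ⇒ (2|703)^4 = +1]
  = -(703|39)    [QR: both ≡ 3 mod 4, sign flips]
  = -(1|39)    [703 ≡ 1 mod 39]
  = -1    [(1|39) = 1]

-1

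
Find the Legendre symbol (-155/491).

-1

Reduce the numerator: -155 ≡ 336 (mod 491), so (-155/491) = (336/491).
Factor out 2: 336 = 2^4·21. Since 491 ≡ 3 (mod 8), (2/491) = -1, and (2/491)^4 = +1. Now have (21/491).
21 ≡ 1 (mod 4), so quadratic reciprocity gives (21/491) = (491/21). Reduce: 491 ≡ 8 (mod 21). Now have (8/21).
Factor out 2: 8 = 2^3. Since 21 ≡ 5 (mod 8), (2/21) = -1, and (2/21)^3 = -1. Now have -(1/21).
(1/21) = 1. Collecting the sign factors: -1.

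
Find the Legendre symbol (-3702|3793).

Reduce the numerator: -3702 ≡ 91 (mod 3793), so (-3702|3793) = (91|3793).
3793 ≡ 1 (mod 4), so quadratic reciprocity gives (91|3793) = (3793|91). Reduce: 3793 ≡ 62 (mod 91). Now have (62|91).
Factor out 2: 62 = 2·31. Since 91 ≡ 3 (mod 8), (2|91) = -1. Now have -(31|91).
Both 31 ≡ 3 and 91 ≡ 3 (mod 4), so reciprocity gives (31|91) = -(91|31). Reduce: 91 ≡ 29 (mod 31). Now have (29|31).
29 ≡ 1 (mod 4), so quadratic reciprocity gives (29|31) = (31|29). Reduce: 31 ≡ 2 (mod 29). Now have (2|29).
Factor out 2: 2 = 2. Since 29 ≡ 5 (mod 8), (2|29) = -1. Now have -(1|29).
(1|29) = 1. Collecting the sign factors: -1.

-1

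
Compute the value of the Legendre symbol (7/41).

41 ≡ 1 (mod 4), so quadratic reciprocity gives (7/41) = (41/7). Reduce: 41 ≡ 6 (mod 7). Now have (6/7).
Factor out 2: 6 = 2·3. Since 7 ≡ 7 (mod 8), (2/7) = +1. Now have (3/7).
Both 3 ≡ 3 and 7 ≡ 3 (mod 4), so reciprocity gives (3/7) = -(7/3). Reduce: 7 ≡ 1 (mod 3). Now have -(1/3).
(1/3) = 1. Collecting the sign factors: -1.

-1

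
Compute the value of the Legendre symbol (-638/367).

(-638/367)
  = (96/367)    [-638 ≡ 96 mod 367]
  = (3/367)    [367 ≡ 7 mod 8 ⇒ (2/367)^5 = +1]
  = -(367/3)    [QR: both ≡ 3 mod 4, sign flips]
  = -(1/3)    [367 ≡ 1 mod 3]
  = -1    [(1/3) = 1]

-1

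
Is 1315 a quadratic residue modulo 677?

Reduce the numerator: 1315 ≡ 638 (mod 677), so (1315/677) = (638/677).
Factor out 2: 638 = 2·319. Since 677 ≡ 5 (mod 8), (2/677) = -1. Now have -(319/677).
677 ≡ 1 (mod 4), so quadratic reciprocity gives (319/677) = (677/319). Reduce: 677 ≡ 39 (mod 319). Now have -(39/319).
Both 39 ≡ 3 and 319 ≡ 3 (mod 4), so reciprocity gives (39/319) = -(319/39). Reduce: 319 ≡ 7 (mod 39). Now have (7/39).
Both 7 ≡ 3 and 39 ≡ 3 (mod 4), so reciprocity gives (7/39) = -(39/7). Reduce: 39 ≡ 4 (mod 7). Now have -(4/7).
Factor out 2: 4 = 2^2. Since 7 ≡ 7 (mod 8), (2/7) = +1, and (2/7)^2 = +1. Now have -(1/7).
(1/7) = 1. Collecting the sign factors: -1.
The Legendre symbol is -1, so x^2 ≡ 1315 (mod 677) has no solution.

no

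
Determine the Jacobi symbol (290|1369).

Factor out 2: 290 = 2·145. Since 1369 ≡ 1 (mod 8), (2|1369) = +1. Now have (145|1369).
145 ≡ 1 (mod 4), so quadratic reciprocity gives (145|1369) = (1369|145). Reduce: 1369 ≡ 64 (mod 145). Now have (64|145).
Factor out 2: 64 = 2^6. Since 145 ≡ 1 (mod 8), (2|145) = +1, and (2|145)^6 = +1. Now have (1|145).
(1|145) = 1. Collecting the sign factors: 1.

1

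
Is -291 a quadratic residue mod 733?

yes

Pull out -1: (-291/733) = (-1/733)·(291/733). Since 733 ≡ 1 (mod 4), (-1/733) = +1. Now have (291/733).
733 ≡ 1 (mod 4), so quadratic reciprocity gives (291/733) = (733/291). Reduce: 733 ≡ 151 (mod 291). Now have (151/291).
Both 151 ≡ 3 and 291 ≡ 3 (mod 4), so reciprocity gives (151/291) = -(291/151). Reduce: 291 ≡ 140 (mod 151). Now have -(140/151).
Factor out 2: 140 = 2^2·35. Since 151 ≡ 7 (mod 8), (2/151) = +1, and (2/151)^2 = +1. Now have -(35/151).
Both 35 ≡ 3 and 151 ≡ 3 (mod 4), so reciprocity gives (35/151) = -(151/35). Reduce: 151 ≡ 11 (mod 35). Now have (11/35).
Both 11 ≡ 3 and 35 ≡ 3 (mod 4), so reciprocity gives (11/35) = -(35/11). Reduce: 35 ≡ 2 (mod 11). Now have -(2/11).
Factor out 2: 2 = 2. Since 11 ≡ 3 (mod 8), (2/11) = -1. Now have (1/11).
(1/11) = 1. Collecting the sign factors: 1.
The Legendre symbol is 1, so x^2 ≡ -291 (mod 733) has solution.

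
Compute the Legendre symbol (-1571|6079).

Reduce the numerator: -1571 ≡ 4508 (mod 6079), so (-1571|6079) = (4508|6079).
Factor out 2: 4508 = 2^2·1127. Since 6079 ≡ 7 (mod 8), (2|6079) = +1, and (2|6079)^2 = +1. Now have (1127|6079).
Both 1127 ≡ 3 and 6079 ≡ 3 (mod 4), so reciprocity gives (1127|6079) = -(6079|1127). Reduce: 6079 ≡ 444 (mod 1127). Now have -(444|1127).
Factor out 2: 444 = 2^2·111. Since 1127 ≡ 7 (mod 8), (2|1127) = +1, and (2|1127)^2 = +1. Now have -(111|1127).
Both 111 ≡ 3 and 1127 ≡ 3 (mod 4), so reciprocity gives (111|1127) = -(1127|111). Reduce: 1127 ≡ 17 (mod 111). Now have (17|111).
17 ≡ 1 (mod 4), so quadratic reciprocity gives (17|111) = (111|17). Reduce: 111 ≡ 9 (mod 17). Now have (9|17).
9 ≡ 1 (mod 4), so quadratic reciprocity gives (9|17) = (17|9). Reduce: 17 ≡ 8 (mod 9). Now have (8|9).
Factor out 2: 8 = 2^3. Since 9 ≡ 1 (mod 8), (2|9) = +1, and (2|9)^3 = +1. Now have (1|9).
(1|9) = 1. Collecting the sign factors: 1.

1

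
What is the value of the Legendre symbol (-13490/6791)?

(-13490/6791)
  = -(13490/6791)    [6791 ≡ 3 mod 4 ⇒ (-1/6791) = -1]
  = -(6699/6791)    [13490 ≡ 6699 mod 6791]
  = (6791/6699)    [QR: both ≡ 3 mod 4, sign flips]
  = (92/6699)    [6791 ≡ 92 mod 6699]
  = (23/6699)    [6699 ≡ 3 mod 8 ⇒ (2/6699)^2 = +1]
  = -(6699/23)    [QR: both ≡ 3 mod 4, sign flips]
  = -(6/23)    [6699 ≡ 6 mod 23]
  = -(3/23)    [23 ≡ 7 mod 8 ⇒ (2/23) = +1]
  = (23/3)    [QR: both ≡ 3 mod 4, sign flips]
  = (2/3)    [23 ≡ 2 mod 3]
  = -(1/3)    [3 ≡ 3 mod 8 ⇒ (2/3) = -1]
  = -1    [(1/3) = 1]

-1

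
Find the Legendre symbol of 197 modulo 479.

1

197 ≡ 1 (mod 4), so quadratic reciprocity gives (197|479) = (479|197). Reduce: 479 ≡ 85 (mod 197). Now have (85|197).
85 ≡ 1 (mod 4), so quadratic reciprocity gives (85|197) = (197|85). Reduce: 197 ≡ 27 (mod 85). Now have (27|85).
85 ≡ 1 (mod 4), so quadratic reciprocity gives (27|85) = (85|27). Reduce: 85 ≡ 4 (mod 27). Now have (4|27).
Factor out 2: 4 = 2^2. Since 27 ≡ 3 (mod 8), (2|27) = -1, and (2|27)^2 = +1. Now have (1|27).
(1|27) = 1. Collecting the sign factors: 1.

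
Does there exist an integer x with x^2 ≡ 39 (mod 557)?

yes

(39/557)
  = (557/39)    [QR: 557 ≡ 1 mod 4, sign kept]
  = (11/39)    [557 ≡ 11 mod 39]
  = -(39/11)    [QR: both ≡ 3 mod 4, sign flips]
  = -(6/11)    [39 ≡ 6 mod 11]
  = (3/11)    [11 ≡ 3 mod 8 ⇒ (2/11) = -1]
  = -(11/3)    [QR: both ≡ 3 mod 4, sign flips]
  = -(2/3)    [11 ≡ 2 mod 3]
  = (1/3)    [3 ≡ 3 mod 8 ⇒ (2/3) = -1]
  = 1    [(1/3) = 1]
The Legendre symbol is 1, so x^2 ≡ 39 (mod 557) has solution.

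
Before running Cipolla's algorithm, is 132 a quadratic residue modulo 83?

yes

(132/83)
  = (49/83)    [132 ≡ 49 mod 83]
  = (83/49)    [QR: 49 ≡ 1 mod 4, sign kept]
  = (34/49)    [83 ≡ 34 mod 49]
  = (17/49)    [49 ≡ 1 mod 8 ⇒ (2/49) = +1]
  = (49/17)    [QR: 17 ≡ 1 mod 4, sign kept]
  = (15/17)    [49 ≡ 15 mod 17]
  = (17/15)    [QR: 17 ≡ 1 mod 4, sign kept]
  = (2/15)    [17 ≡ 2 mod 15]
  = (1/15)    [15 ≡ 7 mod 8 ⇒ (2/15) = +1]
  = 1    [(1/15) = 1]
The Legendre symbol is 1, so x^2 ≡ 132 (mod 83) has solution.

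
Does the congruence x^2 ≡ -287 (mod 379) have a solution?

Pull out -1: (-287/379) = (-1/379)·(287/379). Since 379 ≡ 3 (mod 4), (-1/379) = -1. Now have -(287/379).
Both 287 ≡ 3 and 379 ≡ 3 (mod 4), so reciprocity gives (287/379) = -(379/287). Reduce: 379 ≡ 92 (mod 287). Now have (92/287).
Factor out 2: 92 = 2^2·23. Since 287 ≡ 7 (mod 8), (2/287) = +1, and (2/287)^2 = +1. Now have (23/287).
Both 23 ≡ 3 and 287 ≡ 3 (mod 4), so reciprocity gives (23/287) = -(287/23). Reduce: 287 ≡ 11 (mod 23). Now have -(11/23).
Both 11 ≡ 3 and 23 ≡ 3 (mod 4), so reciprocity gives (11/23) = -(23/11). Reduce: 23 ≡ 1 (mod 11). Now have (1/11).
(1/11) = 1. Collecting the sign factors: 1.
(-287/379) = 1, and 379 is prime, so -287 is a quadratic residue mod 379.

yes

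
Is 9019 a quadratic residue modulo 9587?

(9019/9587)
  = -(9587/9019)    [QR: both ≡ 3 mod 4, sign flips]
  = -(568/9019)    [9587 ≡ 568 mod 9019]
  = (71/9019)    [9019 ≡ 3 mod 8 ⇒ (2/9019)^3 = -1]
  = -(9019/71)    [QR: both ≡ 3 mod 4, sign flips]
  = -(2/71)    [9019 ≡ 2 mod 71]
  = -(1/71)    [71 ≡ 7 mod 8 ⇒ (2/71) = +1]
  = -1    [(1/71) = 1]
The Legendre symbol is -1, so x^2 ≡ 9019 (mod 9587) has no solution.

no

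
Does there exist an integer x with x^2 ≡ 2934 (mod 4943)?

no

Factor out 2: 2934 = 2·1467. Since 4943 ≡ 7 (mod 8), (2|4943) = +1. Now have (1467|4943).
Both 1467 ≡ 3 and 4943 ≡ 3 (mod 4), so reciprocity gives (1467|4943) = -(4943|1467). Reduce: 4943 ≡ 542 (mod 1467). Now have -(542|1467).
Factor out 2: 542 = 2·271. Since 1467 ≡ 3 (mod 8), (2|1467) = -1. Now have (271|1467).
Both 271 ≡ 3 and 1467 ≡ 3 (mod 4), so reciprocity gives (271|1467) = -(1467|271). Reduce: 1467 ≡ 112 (mod 271). Now have -(112|271).
Factor out 2: 112 = 2^4·7. Since 271 ≡ 7 (mod 8), (2|271) = +1, and (2|271)^4 = +1. Now have -(7|271).
Both 7 ≡ 3 and 271 ≡ 3 (mod 4), so reciprocity gives (7|271) = -(271|7). Reduce: 271 ≡ 5 (mod 7). Now have (5|7).
5 ≡ 1 (mod 4), so quadratic reciprocity gives (5|7) = (7|5). Reduce: 7 ≡ 2 (mod 5). Now have (2|5).
Factor out 2: 2 = 2. Since 5 ≡ 5 (mod 8), (2|5) = -1. Now have -(1|5).
(1|5) = 1. Collecting the sign factors: -1.
(2934|4943) = -1, and 4943 is prime, so 2934 is not a quadratic residue mod 4943.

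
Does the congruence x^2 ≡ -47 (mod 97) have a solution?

Pull out -1: (-47/97) = (-1/97)·(47/97). Since 97 ≡ 1 (mod 4), (-1/97) = +1. Now have (47/97).
97 ≡ 1 (mod 4), so quadratic reciprocity gives (47/97) = (97/47). Reduce: 97 ≡ 3 (mod 47). Now have (3/47).
Both 3 ≡ 3 and 47 ≡ 3 (mod 4), so reciprocity gives (3/47) = -(47/3). Reduce: 47 ≡ 2 (mod 3). Now have -(2/3).
Factor out 2: 2 = 2. Since 3 ≡ 3 (mod 8), (2/3) = -1. Now have (1/3).
(1/3) = 1. Collecting the sign factors: 1.
The Legendre symbol is 1, so x^2 ≡ -47 (mod 97) has solution.

yes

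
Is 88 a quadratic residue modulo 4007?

no

Factor out 2: 88 = 2^3·11. Since 4007 ≡ 7 (mod 8), (2|4007) = +1, and (2|4007)^3 = +1. Now have (11|4007).
Both 11 ≡ 3 and 4007 ≡ 3 (mod 4), so reciprocity gives (11|4007) = -(4007|11). Reduce: 4007 ≡ 3 (mod 11). Now have -(3|11).
Both 3 ≡ 3 and 11 ≡ 3 (mod 4), so reciprocity gives (3|11) = -(11|3). Reduce: 11 ≡ 2 (mod 3). Now have (2|3).
Factor out 2: 2 = 2. Since 3 ≡ 3 (mod 8), (2|3) = -1. Now have -(1|3).
(1|3) = 1. Collecting the sign factors: -1.
(88|4007) = -1, and 4007 is prime, so 88 is not a quadratic residue mod 4007.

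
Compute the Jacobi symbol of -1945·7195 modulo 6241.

By multiplicativity, (-1945·7195|6241) = (-1945|6241)·(7195|6241).
First factor (-1945|6241):
Reduce the numerator: -1945 ≡ 4296 (mod 6241), so (-1945|6241) = (4296|6241).
Factor out 2: 4296 = 2^3·537. Since 6241 ≡ 1 (mod 8), (2|6241) = +1, and (2|6241)^3 = +1. Now have (537|6241).
537 ≡ 1 (mod 4), so quadratic reciprocity gives (537|6241) = (6241|537). Reduce: 6241 ≡ 334 (mod 537). Now have (334|537).
Factor out 2: 334 = 2·167. Since 537 ≡ 1 (mod 8), (2|537) = +1. Now have (167|537).
537 ≡ 1 (mod 4), so quadratic reciprocity gives (167|537) = (537|167). Reduce: 537 ≡ 36 (mod 167). Now have (36|167).
Factor out 2: 36 = 2^2·9. Since 167 ≡ 7 (mod 8), (2|167) = +1, and (2|167)^2 = +1. Now have (9|167).
9 ≡ 1 (mod 4), so quadratic reciprocity gives (9|167) = (167|9). Reduce: 167 ≡ 5 (mod 9). Now have (5|9).
5 ≡ 1 (mod 4), so quadratic reciprocity gives (5|9) = (9|5). Reduce: 9 ≡ 4 (mod 5). Now have (4|5).
Factor out 2: 4 = 2^2. Since 5 ≡ 5 (mod 8), (2|5) = -1, and (2|5)^2 = +1. Now have (1|5).
(1|5) = 1. Collecting the sign factors: 1.
Second factor (7195|6241):
Reduce the numerator: 7195 ≡ 954 (mod 6241), so (7195|6241) = (954|6241).
Factor out 2: 954 = 2·477. Since 6241 ≡ 1 (mod 8), (2|6241) = +1. Now have (477|6241).
477 ≡ 1 (mod 4), so quadratic reciprocity gives (477|6241) = (6241|477). Reduce: 6241 ≡ 40 (mod 477). Now have (40|477).
Factor out 2: 40 = 2^3·5. Since 477 ≡ 5 (mod 8), (2|477) = -1, and (2|477)^3 = -1. Now have -(5|477).
5 ≡ 1 (mod 4), so quadratic reciprocity gives (5|477) = (477|5). Reduce: 477 ≡ 2 (mod 5). Now have -(2|5).
Factor out 2: 2 = 2. Since 5 ≡ 5 (mod 8), (2|5) = -1. Now have (1|5).
(1|5) = 1. Collecting the sign factors: 1.
Product: (1)·(1) = 1.

1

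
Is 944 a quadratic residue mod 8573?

no

Factor out 2: 944 = 2^4·59. Since 8573 ≡ 5 (mod 8), (2/8573) = -1, and (2/8573)^4 = +1. Now have (59/8573).
8573 ≡ 1 (mod 4), so quadratic reciprocity gives (59/8573) = (8573/59). Reduce: 8573 ≡ 18 (mod 59). Now have (18/59).
Factor out 2: 18 = 2·9. Since 59 ≡ 3 (mod 8), (2/59) = -1. Now have -(9/59).
9 ≡ 1 (mod 4), so quadratic reciprocity gives (9/59) = (59/9). Reduce: 59 ≡ 5 (mod 9). Now have -(5/9).
5 ≡ 1 (mod 4), so quadratic reciprocity gives (5/9) = (9/5). Reduce: 9 ≡ 4 (mod 5). Now have -(4/5).
Factor out 2: 4 = 2^2. Since 5 ≡ 5 (mod 8), (2/5) = -1, and (2/5)^2 = +1. Now have -(1/5).
(1/5) = 1. Collecting the sign factors: -1.
(944/8573) = -1, and 8573 is prime, so 944 is not a quadratic residue mod 8573.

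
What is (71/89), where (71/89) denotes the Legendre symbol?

1

(71/89)
  = (89/71)    [QR: 89 ≡ 1 mod 4, sign kept]
  = (18/71)    [89 ≡ 18 mod 71]
  = (9/71)    [71 ≡ 7 mod 8 ⇒ (2/71) = +1]
  = (71/9)    [QR: 9 ≡ 1 mod 4, sign kept]
  = (8/9)    [71 ≡ 8 mod 9]
  = (1/9)    [9 ≡ 1 mod 8 ⇒ (2/9)^3 = +1]
  = 1    [(1/9) = 1]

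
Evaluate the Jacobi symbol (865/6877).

865 ≡ 1 (mod 4), so quadratic reciprocity gives (865/6877) = (6877/865). Reduce: 6877 ≡ 822 (mod 865). Now have (822/865).
Factor out 2: 822 = 2·411. Since 865 ≡ 1 (mod 8), (2/865) = +1. Now have (411/865).
865 ≡ 1 (mod 4), so quadratic reciprocity gives (411/865) = (865/411). Reduce: 865 ≡ 43 (mod 411). Now have (43/411).
Both 43 ≡ 3 and 411 ≡ 3 (mod 4), so reciprocity gives (43/411) = -(411/43). Reduce: 411 ≡ 24 (mod 43). Now have -(24/43).
Factor out 2: 24 = 2^3·3. Since 43 ≡ 3 (mod 8), (2/43) = -1, and (2/43)^3 = -1. Now have (3/43).
Both 3 ≡ 3 and 43 ≡ 3 (mod 4), so reciprocity gives (3/43) = -(43/3). Reduce: 43 ≡ 1 (mod 3). Now have -(1/3).
(1/3) = 1. Collecting the sign factors: -1.

-1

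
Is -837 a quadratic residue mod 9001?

Reduce the numerator: -837 ≡ 8164 (mod 9001), so (-837/9001) = (8164/9001).
Factor out 2: 8164 = 2^2·2041. Since 9001 ≡ 1 (mod 8), (2/9001) = +1, and (2/9001)^2 = +1. Now have (2041/9001).
2041 ≡ 1 (mod 4), so quadratic reciprocity gives (2041/9001) = (9001/2041). Reduce: 9001 ≡ 837 (mod 2041). Now have (837/2041).
837 ≡ 1 (mod 4), so quadratic reciprocity gives (837/2041) = (2041/837). Reduce: 2041 ≡ 367 (mod 837). Now have (367/837).
837 ≡ 1 (mod 4), so quadratic reciprocity gives (367/837) = (837/367). Reduce: 837 ≡ 103 (mod 367). Now have (103/367).
Both 103 ≡ 3 and 367 ≡ 3 (mod 4), so reciprocity gives (103/367) = -(367/103). Reduce: 367 ≡ 58 (mod 103). Now have -(58/103).
Factor out 2: 58 = 2·29. Since 103 ≡ 7 (mod 8), (2/103) = +1. Now have -(29/103).
29 ≡ 1 (mod 4), so quadratic reciprocity gives (29/103) = (103/29). Reduce: 103 ≡ 16 (mod 29). Now have -(16/29).
Factor out 2: 16 = 2^4. Since 29 ≡ 5 (mod 8), (2/29) = -1, and (2/29)^4 = +1. Now have -(1/29).
(1/29) = 1. Collecting the sign factors: -1.
The Legendre symbol is -1, so x^2 ≡ -837 (mod 9001) has no solution.

no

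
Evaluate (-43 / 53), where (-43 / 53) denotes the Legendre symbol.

1

Pull out -1: (-43 / 53) = (-1 / 53)·(43 / 53). Since 53 ≡ 1 (mod 4), (-1 / 53) = +1. Now have (43 / 53).
53 ≡ 1 (mod 4), so quadratic reciprocity gives (43 / 53) = (53 / 43). Reduce: 53 ≡ 10 (mod 43). Now have (10 / 43).
Factor out 2: 10 = 2·5. Since 43 ≡ 3 (mod 8), (2 / 43) = -1. Now have -(5 / 43).
5 ≡ 1 (mod 4), so quadratic reciprocity gives (5 / 43) = (43 / 5). Reduce: 43 ≡ 3 (mod 5). Now have -(3 / 5).
5 ≡ 1 (mod 4), so quadratic reciprocity gives (3 / 5) = (5 / 3). Reduce: 5 ≡ 2 (mod 3). Now have -(2 / 3).
Factor out 2: 2 = 2. Since 3 ≡ 3 (mod 8), (2 / 3) = -1. Now have (1 / 3).
(1 / 3) = 1. Collecting the sign factors: 1.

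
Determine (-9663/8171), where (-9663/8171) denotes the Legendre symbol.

(-9663/8171)
  = (6679/8171)    [-9663 ≡ 6679 mod 8171]
  = -(8171/6679)    [QR: both ≡ 3 mod 4, sign flips]
  = -(1492/6679)    [8171 ≡ 1492 mod 6679]
  = -(373/6679)    [6679 ≡ 7 mod 8 ⇒ (2/6679)^2 = +1]
  = -(6679/373)    [QR: 373 ≡ 1 mod 4, sign kept]
  = -(338/373)    [6679 ≡ 338 mod 373]
  = (169/373)    [373 ≡ 5 mod 8 ⇒ (2/373) = -1]
  = (373/169)    [QR: 169 ≡ 1 mod 4, sign kept]
  = (35/169)    [373 ≡ 35 mod 169]
  = (169/35)    [QR: 169 ≡ 1 mod 4, sign kept]
  = (29/35)    [169 ≡ 29 mod 35]
  = (35/29)    [QR: 29 ≡ 1 mod 4, sign kept]
  = (6/29)    [35 ≡ 6 mod 29]
  = -(3/29)    [29 ≡ 5 mod 8 ⇒ (2/29) = -1]
  = -(29/3)    [QR: 29 ≡ 1 mod 4, sign kept]
  = -(2/3)    [29 ≡ 2 mod 3]
  = (1/3)    [3 ≡ 3 mod 8 ⇒ (2/3) = -1]
  = 1    [(1/3) = 1]

1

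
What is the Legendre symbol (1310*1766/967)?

1

By multiplicativity, (1310·1766/967) = (1310/967)·(1766/967).
First factor (1310/967):
(1310/967)
  = (343/967)    [1310 ≡ 343 mod 967]
  = -(967/343)    [QR: both ≡ 3 mod 4, sign flips]
  = -(281/343)    [967 ≡ 281 mod 343]
  = -(343/281)    [QR: 281 ≡ 1 mod 4, sign kept]
  = -(62/281)    [343 ≡ 62 mod 281]
  = -(31/281)    [281 ≡ 1 mod 8 ⇒ (2/281) = +1]
  = -(281/31)    [QR: 281 ≡ 1 mod 4, sign kept]
  = -(2/31)    [281 ≡ 2 mod 31]
  = -(1/31)    [31 ≡ 7 mod 8 ⇒ (2/31) = +1]
  = -1    [(1/31) = 1]
Second factor (1766/967):
(1766/967)
  = (799/967)    [1766 ≡ 799 mod 967]
  = -(967/799)    [QR: both ≡ 3 mod 4, sign flips]
  = -(168/799)    [967 ≡ 168 mod 799]
  = -(21/799)    [799 ≡ 7 mod 8 ⇒ (2/799)^3 = +1]
  = -(799/21)    [QR: 21 ≡ 1 mod 4, sign kept]
  = -(1/21)    [799 ≡ 1 mod 21]
  = -1    [(1/21) = 1]
Product: (-1)·(-1) = 1.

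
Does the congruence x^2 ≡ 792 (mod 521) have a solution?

yes

(792/521)
  = (271/521)    [792 ≡ 271 mod 521]
  = (521/271)    [QR: 521 ≡ 1 mod 4, sign kept]
  = (250/271)    [521 ≡ 250 mod 271]
  = (125/271)    [271 ≡ 7 mod 8 ⇒ (2/271) = +1]
  = (271/125)    [QR: 125 ≡ 1 mod 4, sign kept]
  = (21/125)    [271 ≡ 21 mod 125]
  = (125/21)    [QR: 21 ≡ 1 mod 4, sign kept]
  = (20/21)    [125 ≡ 20 mod 21]
  = (5/21)    [21 ≡ 5 mod 8 ⇒ (2/21)^2 = +1]
  = (21/5)    [QR: 5 ≡ 1 mod 4, sign kept]
  = (1/5)    [21 ≡ 1 mod 5]
  = 1    [(1/5) = 1]
The Legendre symbol is 1, so x^2 ≡ 792 (mod 521) has solution.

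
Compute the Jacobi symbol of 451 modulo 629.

629 ≡ 1 (mod 4), so quadratic reciprocity gives (451/629) = (629/451). Reduce: 629 ≡ 178 (mod 451). Now have (178/451).
Factor out 2: 178 = 2·89. Since 451 ≡ 3 (mod 8), (2/451) = -1. Now have -(89/451).
89 ≡ 1 (mod 4), so quadratic reciprocity gives (89/451) = (451/89). Reduce: 451 ≡ 6 (mod 89). Now have -(6/89).
Factor out 2: 6 = 2·3. Since 89 ≡ 1 (mod 8), (2/89) = +1. Now have -(3/89).
89 ≡ 1 (mod 4), so quadratic reciprocity gives (3/89) = (89/3). Reduce: 89 ≡ 2 (mod 3). Now have -(2/3).
Factor out 2: 2 = 2. Since 3 ≡ 3 (mod 8), (2/3) = -1. Now have (1/3).
(1/3) = 1. Collecting the sign factors: 1.

1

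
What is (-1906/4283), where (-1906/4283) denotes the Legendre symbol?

(-1906/4283)
  = (2377/4283)    [-1906 ≡ 2377 mod 4283]
  = (4283/2377)    [QR: 2377 ≡ 1 mod 4, sign kept]
  = (1906/2377)    [4283 ≡ 1906 mod 2377]
  = (953/2377)    [2377 ≡ 1 mod 8 ⇒ (2/2377) = +1]
  = (2377/953)    [QR: 953 ≡ 1 mod 4, sign kept]
  = (471/953)    [2377 ≡ 471 mod 953]
  = (953/471)    [QR: 953 ≡ 1 mod 4, sign kept]
  = (11/471)    [953 ≡ 11 mod 471]
  = -(471/11)    [QR: both ≡ 3 mod 4, sign flips]
  = -(9/11)    [471 ≡ 9 mod 11]
  = -(11/9)    [QR: 9 ≡ 1 mod 4, sign kept]
  = -(2/9)    [11 ≡ 2 mod 9]
  = -(1/9)    [9 ≡ 1 mod 8 ⇒ (2/9) = +1]
  = -1    [(1/9) = 1]

-1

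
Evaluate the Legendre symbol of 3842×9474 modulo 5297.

By multiplicativity, (3842·9474/5297) = (3842/5297)·(9474/5297).
First factor (3842/5297):
Factor out 2: 3842 = 2·1921. Since 5297 ≡ 1 (mod 8), (2/5297) = +1. Now have (1921/5297).
1921 ≡ 1 (mod 4), so quadratic reciprocity gives (1921/5297) = (5297/1921). Reduce: 5297 ≡ 1455 (mod 1921). Now have (1455/1921).
1921 ≡ 1 (mod 4), so quadratic reciprocity gives (1455/1921) = (1921/1455). Reduce: 1921 ≡ 466 (mod 1455). Now have (466/1455).
Factor out 2: 466 = 2·233. Since 1455 ≡ 7 (mod 8), (2/1455) = +1. Now have (233/1455).
233 ≡ 1 (mod 4), so quadratic reciprocity gives (233/1455) = (1455/233). Reduce: 1455 ≡ 57 (mod 233). Now have (57/233).
57 ≡ 1 (mod 4), so quadratic reciprocity gives (57/233) = (233/57). Reduce: 233 ≡ 5 (mod 57). Now have (5/57).
5 ≡ 1 (mod 4), so quadratic reciprocity gives (5/57) = (57/5). Reduce: 57 ≡ 2 (mod 5). Now have (2/5).
Factor out 2: 2 = 2. Since 5 ≡ 5 (mod 8), (2/5) = -1. Now have -(1/5).
(1/5) = 1. Collecting the sign factors: -1.
Second factor (9474/5297):
Reduce the numerator: 9474 ≡ 4177 (mod 5297), so (9474/5297) = (4177/5297).
4177 ≡ 1 (mod 4), so quadratic reciprocity gives (4177/5297) = (5297/4177). Reduce: 5297 ≡ 1120 (mod 4177). Now have (1120/4177).
Factor out 2: 1120 = 2^5·35. Since 4177 ≡ 1 (mod 8), (2/4177) = +1, and (2/4177)^5 = +1. Now have (35/4177).
4177 ≡ 1 (mod 4), so quadratic reciprocity gives (35/4177) = (4177/35). Reduce: 4177 ≡ 12 (mod 35). Now have (12/35).
Factor out 2: 12 = 2^2·3. Since 35 ≡ 3 (mod 8), (2/35) = -1, and (2/35)^2 = +1. Now have (3/35).
Both 3 ≡ 3 and 35 ≡ 3 (mod 4), so reciprocity gives (3/35) = -(35/3). Reduce: 35 ≡ 2 (mod 3). Now have -(2/3).
Factor out 2: 2 = 2. Since 3 ≡ 3 (mod 8), (2/3) = -1. Now have (1/3).
(1/3) = 1. Collecting the sign factors: 1.
Product: (-1)·(1) = -1.

-1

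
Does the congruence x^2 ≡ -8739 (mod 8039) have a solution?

(-8739/8039)
  = (7339/8039)    [-8739 ≡ 7339 mod 8039]
  = -(8039/7339)    [QR: both ≡ 3 mod 4, sign flips]
  = -(700/7339)    [8039 ≡ 700 mod 7339]
  = -(175/7339)    [7339 ≡ 3 mod 8 ⇒ (2/7339)^2 = +1]
  = (7339/175)    [QR: both ≡ 3 mod 4, sign flips]
  = (164/175)    [7339 ≡ 164 mod 175]
  = (41/175)    [175 ≡ 7 mod 8 ⇒ (2/175)^2 = +1]
  = (175/41)    [QR: 41 ≡ 1 mod 4, sign kept]
  = (11/41)    [175 ≡ 11 mod 41]
  = (41/11)    [QR: 41 ≡ 1 mod 4, sign kept]
  = (8/11)    [41 ≡ 8 mod 11]
  = -(1/11)    [11 ≡ 3 mod 8 ⇒ (2/11)^3 = -1]
  = -1    [(1/11) = 1]
(-8739/8039) = -1, and 8039 is prime, so -8739 is not a quadratic residue mod 8039.

no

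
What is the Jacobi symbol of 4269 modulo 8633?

4269 ≡ 1 (mod 4), so quadratic reciprocity gives (4269/8633) = (8633/4269). Reduce: 8633 ≡ 95 (mod 4269). Now have (95/4269).
4269 ≡ 1 (mod 4), so quadratic reciprocity gives (95/4269) = (4269/95). Reduce: 4269 ≡ 89 (mod 95). Now have (89/95).
89 ≡ 1 (mod 4), so quadratic reciprocity gives (89/95) = (95/89). Reduce: 95 ≡ 6 (mod 89). Now have (6/89).
Factor out 2: 6 = 2·3. Since 89 ≡ 1 (mod 8), (2/89) = +1. Now have (3/89).
89 ≡ 1 (mod 4), so quadratic reciprocity gives (3/89) = (89/3). Reduce: 89 ≡ 2 (mod 3). Now have (2/3).
Factor out 2: 2 = 2. Since 3 ≡ 3 (mod 8), (2/3) = -1. Now have -(1/3).
(1/3) = 1. Collecting the sign factors: -1.

-1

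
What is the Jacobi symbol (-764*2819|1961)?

1

By multiplicativity, (-764·2819|1961) = (-764|1961)·(2819|1961).
First factor (-764|1961):
Reduce the numerator: -764 ≡ 1197 (mod 1961), so (-764|1961) = (1197|1961).
1197 ≡ 1 (mod 4), so quadratic reciprocity gives (1197|1961) = (1961|1197). Reduce: 1961 ≡ 764 (mod 1197). Now have (764|1197).
Factor out 2: 764 = 2^2·191. Since 1197 ≡ 5 (mod 8), (2|1197) = -1, and (2|1197)^2 = +1. Now have (191|1197).
1197 ≡ 1 (mod 4), so quadratic reciprocity gives (191|1197) = (1197|191). Reduce: 1197 ≡ 51 (mod 191). Now have (51|191).
Both 51 ≡ 3 and 191 ≡ 3 (mod 4), so reciprocity gives (51|191) = -(191|51). Reduce: 191 ≡ 38 (mod 51). Now have -(38|51).
Factor out 2: 38 = 2·19. Since 51 ≡ 3 (mod 8), (2|51) = -1. Now have (19|51).
Both 19 ≡ 3 and 51 ≡ 3 (mod 4), so reciprocity gives (19|51) = -(51|19). Reduce: 51 ≡ 13 (mod 19). Now have -(13|19).
13 ≡ 1 (mod 4), so quadratic reciprocity gives (13|19) = (19|13). Reduce: 19 ≡ 6 (mod 13). Now have -(6|13).
Factor out 2: 6 = 2·3. Since 13 ≡ 5 (mod 8), (2|13) = -1. Now have (3|13).
13 ≡ 1 (mod 4), so quadratic reciprocity gives (3|13) = (13|3). Reduce: 13 ≡ 1 (mod 3). Now have (1|3).
(1|3) = 1. Collecting the sign factors: 1.
Second factor (2819|1961):
Reduce the numerator: 2819 ≡ 858 (mod 1961), so (2819|1961) = (858|1961).
Factor out 2: 858 = 2·429. Since 1961 ≡ 1 (mod 8), (2|1961) = +1. Now have (429|1961).
429 ≡ 1 (mod 4), so quadratic reciprocity gives (429|1961) = (1961|429). Reduce: 1961 ≡ 245 (mod 429). Now have (245|429).
245 ≡ 1 (mod 4), so quadratic reciprocity gives (245|429) = (429|245). Reduce: 429 ≡ 184 (mod 245). Now have (184|245).
Factor out 2: 184 = 2^3·23. Since 245 ≡ 5 (mod 8), (2|245) = -1, and (2|245)^3 = -1. Now have -(23|245).
245 ≡ 1 (mod 4), so quadratic reciprocity gives (23|245) = (245|23). Reduce: 245 ≡ 15 (mod 23). Now have -(15|23).
Both 15 ≡ 3 and 23 ≡ 3 (mod 4), so reciprocity gives (15|23) = -(23|15). Reduce: 23 ≡ 8 (mod 15). Now have (8|15).
Factor out 2: 8 = 2^3. Since 15 ≡ 7 (mod 8), (2|15) = +1, and (2|15)^3 = +1. Now have (1|15).
(1|15) = 1. Collecting the sign factors: 1.
Product: (1)·(1) = 1.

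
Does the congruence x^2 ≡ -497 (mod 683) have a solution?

(-497/683)
  = (186/683)    [-497 ≡ 186 mod 683]
  = -(93/683)    [683 ≡ 3 mod 8 ⇒ (2/683) = -1]
  = -(683/93)    [QR: 93 ≡ 1 mod 4, sign kept]
  = -(32/93)    [683 ≡ 32 mod 93]
  = (1/93)    [93 ≡ 5 mod 8 ⇒ (2/93)^5 = -1]
  = 1    [(1/93) = 1]
The Legendre symbol is 1, so x^2 ≡ -497 (mod 683) has solution.

yes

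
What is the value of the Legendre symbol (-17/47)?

Reduce the numerator: -17 ≡ 30 (mod 47), so (-17/47) = (30/47).
Factor out 2: 30 = 2·15. Since 47 ≡ 7 (mod 8), (2/47) = +1. Now have (15/47).
Both 15 ≡ 3 and 47 ≡ 3 (mod 4), so reciprocity gives (15/47) = -(47/15). Reduce: 47 ≡ 2 (mod 15). Now have -(2/15).
Factor out 2: 2 = 2. Since 15 ≡ 7 (mod 8), (2/15) = +1. Now have -(1/15).
(1/15) = 1. Collecting the sign factors: -1.

-1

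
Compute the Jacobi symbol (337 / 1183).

(337 / 1183)
  = (1183 / 337)    [QR: 337 ≡ 1 mod 4, sign kept]
  = (172 / 337)    [1183 ≡ 172 mod 337]
  = (43 / 337)    [337 ≡ 1 mod 8 ⇒ (2 / 337)^2 = +1]
  = (337 / 43)    [QR: 337 ≡ 1 mod 4, sign kept]
  = (36 / 43)    [337 ≡ 36 mod 43]
  = (9 / 43)    [43 ≡ 3 mod 8 ⇒ (2 / 43)^2 = +1]
  = (43 / 9)    [QR: 9 ≡ 1 mod 4, sign kept]
  = (7 / 9)    [43 ≡ 7 mod 9]
  = (9 / 7)    [QR: 9 ≡ 1 mod 4, sign kept]
  = (2 / 7)    [9 ≡ 2 mod 7]
  = (1 / 7)    [7 ≡ 7 mod 8 ⇒ (2 / 7) = +1]
  = 1    [(1 / 7) = 1]

1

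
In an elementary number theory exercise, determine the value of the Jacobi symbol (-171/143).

(-171/143)
  = (115/143)    [-171 ≡ 115 mod 143]
  = -(143/115)    [QR: both ≡ 3 mod 4, sign flips]
  = -(28/115)    [143 ≡ 28 mod 115]
  = -(7/115)    [115 ≡ 3 mod 8 ⇒ (2/115)^2 = +1]
  = (115/7)    [QR: both ≡ 3 mod 4, sign flips]
  = (3/7)    [115 ≡ 3 mod 7]
  = -(7/3)    [QR: both ≡ 3 mod 4, sign flips]
  = -(1/3)    [7 ≡ 1 mod 3]
  = -1    [(1/3) = 1]

-1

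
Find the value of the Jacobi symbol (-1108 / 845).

Pull out -1: (-1108 / 845) = (-1 / 845)·(1108 / 845). Since 845 ≡ 1 (mod 4), (-1 / 845) = +1. Now have (1108 / 845).
Reduce the numerator: 1108 ≡ 263 (mod 845), so (1108 / 845) = (263 / 845).
845 ≡ 1 (mod 4), so quadratic reciprocity gives (263 / 845) = (845 / 263). Reduce: 845 ≡ 56 (mod 263). Now have (56 / 263).
Factor out 2: 56 = 2^3·7. Since 263 ≡ 7 (mod 8), (2 / 263) = +1, and (2 / 263)^3 = +1. Now have (7 / 263).
Both 7 ≡ 3 and 263 ≡ 3 (mod 4), so reciprocity gives (7 / 263) = -(263 / 7). Reduce: 263 ≡ 4 (mod 7). Now have -(4 / 7).
Factor out 2: 4 = 2^2. Since 7 ≡ 7 (mod 8), (2 / 7) = +1, and (2 / 7)^2 = +1. Now have -(1 / 7).
(1 / 7) = 1. Collecting the sign factors: -1.

-1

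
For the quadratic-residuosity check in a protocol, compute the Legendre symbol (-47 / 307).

(-47 / 307)
  = (260 / 307)    [-47 ≡ 260 mod 307]
  = (65 / 307)    [307 ≡ 3 mod 8 ⇒ (2 / 307)^2 = +1]
  = (307 / 65)    [QR: 65 ≡ 1 mod 4, sign kept]
  = (47 / 65)    [307 ≡ 47 mod 65]
  = (65 / 47)    [QR: 65 ≡ 1 mod 4, sign kept]
  = (18 / 47)    [65 ≡ 18 mod 47]
  = (9 / 47)    [47 ≡ 7 mod 8 ⇒ (2 / 47) = +1]
  = (47 / 9)    [QR: 9 ≡ 1 mod 4, sign kept]
  = (2 / 9)    [47 ≡ 2 mod 9]
  = (1 / 9)    [9 ≡ 1 mod 8 ⇒ (2 / 9) = +1]
  = 1    [(1 / 9) = 1]

1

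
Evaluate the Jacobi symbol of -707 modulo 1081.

-1

(-707 / 1081)
  = (374 / 1081)    [-707 ≡ 374 mod 1081]
  = (187 / 1081)    [1081 ≡ 1 mod 8 ⇒ (2 / 1081) = +1]
  = (1081 / 187)    [QR: 1081 ≡ 1 mod 4, sign kept]
  = (146 / 187)    [1081 ≡ 146 mod 187]
  = -(73 / 187)    [187 ≡ 3 mod 8 ⇒ (2 / 187) = -1]
  = -(187 / 73)    [QR: 73 ≡ 1 mod 4, sign kept]
  = -(41 / 73)    [187 ≡ 41 mod 73]
  = -(73 / 41)    [QR: 41 ≡ 1 mod 4, sign kept]
  = -(32 / 41)    [73 ≡ 32 mod 41]
  = -(1 / 41)    [41 ≡ 1 mod 8 ⇒ (2 / 41)^5 = +1]
  = -1    [(1 / 41) = 1]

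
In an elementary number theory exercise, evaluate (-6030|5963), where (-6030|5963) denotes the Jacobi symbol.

0

Reduce the numerator: -6030 ≡ 5896 (mod 5963), so (-6030|5963) = (5896|5963).
Factor out 2: 5896 = 2^3·737. Since 5963 ≡ 3 (mod 8), (2|5963) = -1, and (2|5963)^3 = -1. Now have -(737|5963).
737 ≡ 1 (mod 4), so quadratic reciprocity gives (737|5963) = (5963|737). Reduce: 5963 ≡ 67 (mod 737). Now have -(67|737).
737 ≡ 1 (mod 4), so quadratic reciprocity gives (67|737) = (737|67). Reduce: 737 ≡ 0 (mod 67). Now have -(0|67).
The numerator is now 0 with denominator 67 > 1: the symbol is 0.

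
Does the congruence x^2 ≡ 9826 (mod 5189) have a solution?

no

Reduce the numerator: 9826 ≡ 4637 (mod 5189), so (9826|5189) = (4637|5189).
4637 ≡ 1 (mod 4), so quadratic reciprocity gives (4637|5189) = (5189|4637). Reduce: 5189 ≡ 552 (mod 4637). Now have (552|4637).
Factor out 2: 552 = 2^3·69. Since 4637 ≡ 5 (mod 8), (2|4637) = -1, and (2|4637)^3 = -1. Now have -(69|4637).
69 ≡ 1 (mod 4), so quadratic reciprocity gives (69|4637) = (4637|69). Reduce: 4637 ≡ 14 (mod 69). Now have -(14|69).
Factor out 2: 14 = 2·7. Since 69 ≡ 5 (mod 8), (2|69) = -1. Now have (7|69).
69 ≡ 1 (mod 4), so quadratic reciprocity gives (7|69) = (69|7). Reduce: 69 ≡ 6 (mod 7). Now have (6|7).
Factor out 2: 6 = 2·3. Since 7 ≡ 7 (mod 8), (2|7) = +1. Now have (3|7).
Both 3 ≡ 3 and 7 ≡ 3 (mod 4), so reciprocity gives (3|7) = -(7|3). Reduce: 7 ≡ 1 (mod 3). Now have -(1|3).
(1|3) = 1. Collecting the sign factors: -1.
(9826|5189) = -1, and 5189 is prime, so 9826 is not a quadratic residue mod 5189.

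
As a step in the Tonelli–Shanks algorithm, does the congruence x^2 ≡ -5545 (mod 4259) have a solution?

no

(-5545|4259)
  = -(5545|4259)    [4259 ≡ 3 mod 4 ⇒ (-1|4259) = -1]
  = -(1286|4259)    [5545 ≡ 1286 mod 4259]
  = (643|4259)    [4259 ≡ 3 mod 8 ⇒ (2|4259) = -1]
  = -(4259|643)    [QR: both ≡ 3 mod 4, sign flips]
  = -(401|643)    [4259 ≡ 401 mod 643]
  = -(643|401)    [QR: 401 ≡ 1 mod 4, sign kept]
  = -(242|401)    [643 ≡ 242 mod 401]
  = -(121|401)    [401 ≡ 1 mod 8 ⇒ (2|401) = +1]
  = -(401|121)    [QR: 121 ≡ 1 mod 4, sign kept]
  = -(38|121)    [401 ≡ 38 mod 121]
  = -(19|121)    [121 ≡ 1 mod 8 ⇒ (2|121) = +1]
  = -(121|19)    [QR: 121 ≡ 1 mod 4, sign kept]
  = -(7|19)    [121 ≡ 7 mod 19]
  = (19|7)    [QR: both ≡ 3 mod 4, sign flips]
  = (5|7)    [19 ≡ 5 mod 7]
  = (7|5)    [QR: 5 ≡ 1 mod 4, sign kept]
  = (2|5)    [7 ≡ 2 mod 5]
  = -(1|5)    [5 ≡ 5 mod 8 ⇒ (2|5) = -1]
  = -1    [(1|5) = 1]
(-5545|4259) = -1, and 4259 is prime, so -5545 is not a quadratic residue mod 4259.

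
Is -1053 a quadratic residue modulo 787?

yes

Pull out -1: (-1053/787) = (-1/787)·(1053/787). Since 787 ≡ 3 (mod 4), (-1/787) = -1. Now have -(1053/787).
Reduce the numerator: 1053 ≡ 266 (mod 787), so (1053/787) = (266/787).
Factor out 2: 266 = 2·133. Since 787 ≡ 3 (mod 8), (2/787) = -1. Now have (133/787).
133 ≡ 1 (mod 4), so quadratic reciprocity gives (133/787) = (787/133). Reduce: 787 ≡ 122 (mod 133). Now have (122/133).
Factor out 2: 122 = 2·61. Since 133 ≡ 5 (mod 8), (2/133) = -1. Now have -(61/133).
61 ≡ 1 (mod 4), so quadratic reciprocity gives (61/133) = (133/61). Reduce: 133 ≡ 11 (mod 61). Now have -(11/61).
61 ≡ 1 (mod 4), so quadratic reciprocity gives (11/61) = (61/11). Reduce: 61 ≡ 6 (mod 11). Now have -(6/11).
Factor out 2: 6 = 2·3. Since 11 ≡ 3 (mod 8), (2/11) = -1. Now have (3/11).
Both 3 ≡ 3 and 11 ≡ 3 (mod 4), so reciprocity gives (3/11) = -(11/3). Reduce: 11 ≡ 2 (mod 3). Now have -(2/3).
Factor out 2: 2 = 2. Since 3 ≡ 3 (mod 8), (2/3) = -1. Now have (1/3).
(1/3) = 1. Collecting the sign factors: 1.
The Legendre symbol is 1, so x^2 ≡ -1053 (mod 787) has solution.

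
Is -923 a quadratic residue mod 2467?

Pull out -1: (-923|2467) = (-1|2467)·(923|2467). Since 2467 ≡ 3 (mod 4), (-1|2467) = -1. Now have -(923|2467).
Both 923 ≡ 3 and 2467 ≡ 3 (mod 4), so reciprocity gives (923|2467) = -(2467|923). Reduce: 2467 ≡ 621 (mod 923). Now have (621|923).
621 ≡ 1 (mod 4), so quadratic reciprocity gives (621|923) = (923|621). Reduce: 923 ≡ 302 (mod 621). Now have (302|621).
Factor out 2: 302 = 2·151. Since 621 ≡ 5 (mod 8), (2|621) = -1. Now have -(151|621).
621 ≡ 1 (mod 4), so quadratic reciprocity gives (151|621) = (621|151). Reduce: 621 ≡ 17 (mod 151). Now have -(17|151).
17 ≡ 1 (mod 4), so quadratic reciprocity gives (17|151) = (151|17). Reduce: 151 ≡ 15 (mod 17). Now have -(15|17).
17 ≡ 1 (mod 4), so quadratic reciprocity gives (15|17) = (17|15). Reduce: 17 ≡ 2 (mod 15). Now have -(2|15).
Factor out 2: 2 = 2. Since 15 ≡ 7 (mod 8), (2|15) = +1. Now have -(1|15).
(1|15) = 1. Collecting the sign factors: -1.
The Legendre symbol is -1, so x^2 ≡ -923 (mod 2467) has no solution.

no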